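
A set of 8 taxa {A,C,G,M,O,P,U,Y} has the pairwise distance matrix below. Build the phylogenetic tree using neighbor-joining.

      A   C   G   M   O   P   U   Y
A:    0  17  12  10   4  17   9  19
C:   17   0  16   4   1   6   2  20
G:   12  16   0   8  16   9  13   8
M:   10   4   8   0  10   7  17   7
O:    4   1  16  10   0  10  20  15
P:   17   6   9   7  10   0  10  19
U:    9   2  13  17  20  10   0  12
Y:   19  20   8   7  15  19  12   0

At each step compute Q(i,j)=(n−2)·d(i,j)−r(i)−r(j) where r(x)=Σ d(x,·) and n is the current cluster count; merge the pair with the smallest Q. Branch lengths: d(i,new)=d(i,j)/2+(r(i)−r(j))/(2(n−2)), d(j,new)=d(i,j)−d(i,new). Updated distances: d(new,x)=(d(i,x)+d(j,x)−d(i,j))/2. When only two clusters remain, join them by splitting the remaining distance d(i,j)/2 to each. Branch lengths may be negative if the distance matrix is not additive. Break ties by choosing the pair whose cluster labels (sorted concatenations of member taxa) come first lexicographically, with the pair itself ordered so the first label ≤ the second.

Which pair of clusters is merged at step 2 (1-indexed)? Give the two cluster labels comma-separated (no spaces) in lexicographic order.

C,U

1. join A+O (d=4, Q=-140) ⇒ AO; edges |A|=3, |O|=1
  updated: d(AO,C)=7, d(AO,G)=12, d(AO,M)=8, d(AO,P)=23/2, d(AO,U)=25/2, d(AO,Y)=15
2. join C+U (d=2, Q=-223/2) ⇒ CU; edges |C|=-3/20, |U|=43/20
  updated: d(AO,CU)=35/4, d(CU,G)=27/2, d(CU,M)=19/2, d(CU,P)=7, d(CU,Y)=15
3. join G+Y (d=8, Q=-165/2) ⇒ GY; edges |G|=37/16, |Y|=91/16
  updated: d(AO,GY)=19/2, d(CU,GY)=41/4, d(GY,M)=7/2, d(GY,P)=10
4. join GY+M (d=7/2, Q=-203/4) ⇒ GMY; edges |GY|=21/8, |M|=7/8
  updated: d(AO,GMY)=7, d(CU,GMY)=65/8, d(GMY,P)=27/4
5. join AO+GMY (d=7, Q=-281/8) ⇒ AGMOY; edges |AO|=155/32, |GMY|=69/32
  updated: d(AGMOY,CU)=79/16, d(AGMOY,P)=45/8
6. join AGMOY+CU (d=79/16, Q=-281/16) ⇒ ACGMOUY; edges |AGMOY|=57/32, |CU|=101/32
  updated: d(ACGMOUY,P)=123/32
7. join ACGMOUY+P (d=123/32) ⇒ ACGMOPUY; edges |ACGMOUY|=123/64, |P|=123/64
final tree: ((((A:3,O:1):155/32,((G:37/16,Y:91/16):21/8,M:7/8):69/32):57/32,(C:-3/20,U:43/20):101/32):123/64,P:123/64)
total length: 1065/32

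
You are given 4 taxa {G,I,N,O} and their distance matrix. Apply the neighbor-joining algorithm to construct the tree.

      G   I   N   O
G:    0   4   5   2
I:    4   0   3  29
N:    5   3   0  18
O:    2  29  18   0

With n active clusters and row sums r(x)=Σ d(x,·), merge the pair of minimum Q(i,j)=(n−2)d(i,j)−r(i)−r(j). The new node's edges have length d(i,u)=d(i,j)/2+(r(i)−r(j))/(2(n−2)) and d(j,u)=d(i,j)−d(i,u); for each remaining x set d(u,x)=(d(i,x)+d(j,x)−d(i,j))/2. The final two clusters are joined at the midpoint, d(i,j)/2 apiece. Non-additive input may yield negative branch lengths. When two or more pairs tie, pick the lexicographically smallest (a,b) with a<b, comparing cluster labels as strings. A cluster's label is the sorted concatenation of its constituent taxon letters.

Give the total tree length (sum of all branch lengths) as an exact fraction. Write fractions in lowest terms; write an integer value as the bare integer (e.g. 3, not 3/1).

step 1: merge (G,O) at d=2, Q=-56; branch lengths G→-17/2, O→21/2; new cluster GO
  updated: d(GO,I)=31/2, d(GO,N)=21/2
step 2: merge (GO,I) at d=31/2, Q=-29; branch lengths GO→23/2, I→4; new cluster GIO
  updated: d(GIO,N)=-1
step 3: merge (GIO,N) at d=-1; branch lengths GIO→-1/2, N→-1/2; new cluster GINO
final tree: (((G:-17/2,O:21/2):23/2,I:4):-1/2,N:-1/2)
total length: 33/2

33/2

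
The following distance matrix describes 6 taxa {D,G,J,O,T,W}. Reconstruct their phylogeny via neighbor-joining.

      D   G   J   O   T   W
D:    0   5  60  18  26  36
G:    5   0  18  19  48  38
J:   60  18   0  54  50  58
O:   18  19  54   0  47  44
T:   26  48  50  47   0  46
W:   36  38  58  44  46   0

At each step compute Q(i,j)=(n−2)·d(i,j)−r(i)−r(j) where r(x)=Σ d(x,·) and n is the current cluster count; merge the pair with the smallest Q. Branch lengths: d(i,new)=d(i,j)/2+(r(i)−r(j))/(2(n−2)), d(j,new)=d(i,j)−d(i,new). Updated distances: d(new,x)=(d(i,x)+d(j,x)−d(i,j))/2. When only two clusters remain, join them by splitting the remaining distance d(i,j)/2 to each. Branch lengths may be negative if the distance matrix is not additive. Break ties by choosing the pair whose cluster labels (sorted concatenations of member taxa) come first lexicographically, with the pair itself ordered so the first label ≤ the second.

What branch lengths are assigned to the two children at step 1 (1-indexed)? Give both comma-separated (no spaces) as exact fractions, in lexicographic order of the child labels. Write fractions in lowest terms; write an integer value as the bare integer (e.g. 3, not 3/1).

-5,23

step 1: merge (G,J) at d=18, Q=-296; branch lengths G→-5, J→23; new cluster GJ
  updated: d(D,GJ)=47/2, d(GJ,O)=55/2, d(GJ,T)=40, d(GJ,W)=39
step 2: merge (D,O) at d=18, Q=-186; branch lengths D→7/2, O→29/2; new cluster DO
  updated: d(DO,GJ)=33/2, d(DO,T)=55/2, d(DO,W)=31
step 3: merge (DO,GJ) at d=33/2, Q=-275/2; branch lengths DO→25/8, GJ→107/8; new cluster DGJO
  updated: d(DGJO,T)=51/2, d(DGJO,W)=107/4
step 4: merge (DGJO,T) at d=51/2, Q=-393/4; branch lengths DGJO→25/8, T→179/8; new cluster DGJOT
  updated: d(DGJOT,W)=189/8
step 5: merge (DGJOT,W) at d=189/8; branch lengths DGJOT→189/16, W→189/16; new cluster DGJOTW
final tree: ((((D:7/2,O:29/2):25/8,(G:-5,J:23):107/8):25/8,T:179/8):189/16,W:189/16)
total length: 813/8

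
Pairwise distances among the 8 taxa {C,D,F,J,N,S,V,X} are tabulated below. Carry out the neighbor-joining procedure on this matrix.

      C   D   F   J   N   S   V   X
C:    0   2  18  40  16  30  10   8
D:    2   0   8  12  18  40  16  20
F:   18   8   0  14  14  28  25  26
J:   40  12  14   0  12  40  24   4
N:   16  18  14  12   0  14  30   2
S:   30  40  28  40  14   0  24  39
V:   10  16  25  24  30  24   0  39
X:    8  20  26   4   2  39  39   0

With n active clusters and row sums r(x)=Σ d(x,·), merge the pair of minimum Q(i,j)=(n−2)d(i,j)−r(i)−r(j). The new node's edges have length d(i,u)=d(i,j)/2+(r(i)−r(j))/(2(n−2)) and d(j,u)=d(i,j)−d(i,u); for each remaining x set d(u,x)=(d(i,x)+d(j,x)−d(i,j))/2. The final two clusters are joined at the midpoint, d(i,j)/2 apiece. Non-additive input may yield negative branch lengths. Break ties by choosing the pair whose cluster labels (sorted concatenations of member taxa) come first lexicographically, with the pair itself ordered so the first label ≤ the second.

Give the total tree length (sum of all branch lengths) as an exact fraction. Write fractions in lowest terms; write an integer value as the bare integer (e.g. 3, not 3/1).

iteration 1: select J,X (d=4, Q=-260); attach at lengths (8/3, 4/3); label the merged cluster JX
  updated: d(C,JX)=22, d(D,JX)=14, d(F,JX)=18, d(JX,N)=5, d(JX,S)=75/2, d(JX,V)=59/2
iteration 2: select N,S (d=14, Q=-401/2); attach at lengths (-13/20, 293/20); label the merged cluster NS
  updated: d(C,NS)=16, d(D,NS)=22, d(F,NS)=14, d(JX,NS)=57/4, d(NS,V)=20
iteration 3: select C,V (d=10, Q=-257/2); attach at lengths (15/16, 145/16); label the merged cluster CV
  updated: d(CV,D)=4, d(CV,F)=33/2, d(CV,JX)=83/4, d(CV,NS)=13
iteration 4: select CV,D (d=4, Q=-361/4); attach at lengths (73/24, 23/24); label the merged cluster CDV
  updated: d(CDV,F)=41/4, d(CDV,JX)=123/8, d(CDV,NS)=31/2
iteration 5: select CDV,F (d=41/4, Q=-503/8); attach at lengths (155/32, 173/32); label the merged cluster CDFV
  updated: d(CDFV,JX)=185/16, d(CDFV,NS)=77/8
iteration 6: select CDFV,JX (d=185/16, Q=-567/16); attach at lengths (111/32, 259/32); label the merged cluster CDFJVX
  updated: d(CDFJVX,NS)=197/32
iteration 7: select CDFJVX,NS (d=197/32); attach at lengths (197/64, 197/64); label the merged cluster CDFJNSVX
final tree: (((((C:15/16,V:145/16):73/24,D:23/24):155/32,F:173/32):111/32,(J:8/3,X:4/3):259/32):197/64,(N:-13/20,S:293/20):197/64)
total length: 1919/32

1919/32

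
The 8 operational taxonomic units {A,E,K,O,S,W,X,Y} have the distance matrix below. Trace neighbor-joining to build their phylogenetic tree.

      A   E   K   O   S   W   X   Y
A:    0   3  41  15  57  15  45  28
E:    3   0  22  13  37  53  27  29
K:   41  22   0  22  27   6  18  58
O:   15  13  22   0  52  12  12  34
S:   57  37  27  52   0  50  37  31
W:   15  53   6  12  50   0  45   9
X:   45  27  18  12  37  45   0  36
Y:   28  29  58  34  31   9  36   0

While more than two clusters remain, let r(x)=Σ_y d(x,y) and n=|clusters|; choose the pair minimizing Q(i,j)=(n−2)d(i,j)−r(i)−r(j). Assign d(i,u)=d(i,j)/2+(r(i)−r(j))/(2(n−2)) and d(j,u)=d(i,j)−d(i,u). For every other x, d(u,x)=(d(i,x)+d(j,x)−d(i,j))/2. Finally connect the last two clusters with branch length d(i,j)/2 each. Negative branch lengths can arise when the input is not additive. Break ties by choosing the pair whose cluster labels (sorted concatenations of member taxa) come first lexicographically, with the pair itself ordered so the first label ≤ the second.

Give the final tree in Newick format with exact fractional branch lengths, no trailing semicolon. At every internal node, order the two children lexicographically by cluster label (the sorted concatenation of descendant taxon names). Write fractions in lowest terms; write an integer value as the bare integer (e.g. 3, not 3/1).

((((((A:19/6,E:-1/6):323/32,O:77/32):71/16,(W:9/20,Y:171/20):179/16):237/32,X:361/32):87/32,K:155/32):709/64,S:709/64)

step 1: merge (A,E) at d=3, Q=-370; branch lengths A→19/6, E→-1/6; new cluster AE
  updated: d(AE,K)=30, d(AE,O)=25/2, d(AE,S)=91/2, d(AE,W)=65/2, d(AE,X)=69/2, d(AE,Y)=27
step 2: merge (W,Y) at d=9, Q=-609/2; branch lengths W→9/20, Y→171/20; new cluster WY
  updated: d(AE,WY)=101/4, d(K,WY)=55/2, d(O,WY)=37/2, d(S,WY)=36, d(WY,X)=36
step 3: merge (AE,O) at d=25/2, Q=-859/4; branch lengths AE→323/32, O→77/32; new cluster AEO
  updated: d(AEO,K)=79/4, d(AEO,S)=85/2, d(AEO,WY)=125/8, d(AEO,X)=17
step 4: merge (AEO,WY) at d=125/8, Q=-1305/8; branch lengths AEO→71/16, WY→179/16; new cluster AEOWY
  updated: d(AEOWY,K)=253/16, d(AEOWY,S)=503/16, d(AEOWY,X)=299/16
step 5: merge (AEOWY,X) at d=299/16, Q=-409/4; branch lengths AEOWY→237/32, X→361/32; new cluster AEOWXY
  updated: d(AEOWXY,K)=121/16, d(AEOWXY,S)=199/8
step 6: merge (AEOWXY,K) at d=121/16, Q=-951/16; branch lengths AEOWXY→87/32, K→155/32; new cluster AEKOWXY
  updated: d(AEKOWXY,S)=709/32
step 7: merge (AEKOWXY,S) at d=709/32; branch lengths AEKOWXY→709/64, S→709/64; new cluster AEKOSWXY
final tree: ((((((A:19/6,E:-1/6):323/32,O:77/32):71/16,(W:9/20,Y:171/20):179/16):237/32,X:361/32):87/32,K:155/32):709/64,S:709/64)
total length: 2833/32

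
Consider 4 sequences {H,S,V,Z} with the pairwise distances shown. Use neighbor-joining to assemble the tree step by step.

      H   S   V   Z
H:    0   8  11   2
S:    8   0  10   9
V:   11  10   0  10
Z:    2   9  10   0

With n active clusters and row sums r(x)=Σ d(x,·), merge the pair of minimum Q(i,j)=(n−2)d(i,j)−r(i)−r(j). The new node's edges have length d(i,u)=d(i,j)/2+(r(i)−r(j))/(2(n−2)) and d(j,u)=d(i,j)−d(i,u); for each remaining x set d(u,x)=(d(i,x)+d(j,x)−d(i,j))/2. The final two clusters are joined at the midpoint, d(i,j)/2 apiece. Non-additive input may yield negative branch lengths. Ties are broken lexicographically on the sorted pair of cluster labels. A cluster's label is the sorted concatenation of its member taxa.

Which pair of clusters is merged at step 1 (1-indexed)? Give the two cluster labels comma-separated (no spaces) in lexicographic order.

H,Z

iteration 1: select H,Z (d=2, Q=-38); attach at lengths (1, 1); label the merged cluster HZ
  updated: d(HZ,S)=15/2, d(HZ,V)=19/2
iteration 2: select HZ,S (d=15/2, Q=-27); attach at lengths (7/2, 4); label the merged cluster HSZ
  updated: d(HSZ,V)=6
iteration 3: select HSZ,V (d=6); attach at lengths (3, 3); label the merged cluster HSVZ
final tree: (((H:1,Z:1):7/2,S:4):3,V:3)
total length: 31/2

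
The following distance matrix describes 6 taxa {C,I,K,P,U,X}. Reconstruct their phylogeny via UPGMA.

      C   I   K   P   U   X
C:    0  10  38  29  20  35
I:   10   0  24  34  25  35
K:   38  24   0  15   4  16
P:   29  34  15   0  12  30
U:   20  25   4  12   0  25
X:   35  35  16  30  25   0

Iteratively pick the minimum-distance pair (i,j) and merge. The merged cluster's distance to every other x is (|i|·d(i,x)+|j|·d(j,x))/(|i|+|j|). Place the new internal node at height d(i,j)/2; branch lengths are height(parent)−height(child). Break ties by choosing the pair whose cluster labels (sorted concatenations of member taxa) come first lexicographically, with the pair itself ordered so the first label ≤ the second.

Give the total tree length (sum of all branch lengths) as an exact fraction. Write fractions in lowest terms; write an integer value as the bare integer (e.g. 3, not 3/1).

step 1: merge (K,U) at d=4; branch lengths K→2, U→2; new cluster KU
  updated: d(C,KU)=29, d(I,KU)=49/2, d(KU,P)=27/2, d(KU,X)=41/2
step 2: merge (C,I) at d=10; branch lengths C→5, I→5; new cluster CI
  updated: d(CI,KU)=107/4, d(CI,P)=63/2, d(CI,X)=35
step 3: merge (KU,P) at d=27/2; branch lengths KU→19/4, P→27/4; new cluster KPU
  updated: d(CI,KPU)=85/3, d(KPU,X)=71/3
step 4: merge (KPU,X) at d=71/3; branch lengths KPU→61/12, X→71/6; new cluster KPUX
  updated: d(CI,KPUX)=30
step 5: merge (CI,KPUX) at d=30; branch lengths CI→10, KPUX→19/6; new cluster CIKPUX
final tree: ((C:5,I:5):10,(((K:2,U:2):19/4,P:27/4):61/12,X:71/6):19/6)
total length: 667/12

667/12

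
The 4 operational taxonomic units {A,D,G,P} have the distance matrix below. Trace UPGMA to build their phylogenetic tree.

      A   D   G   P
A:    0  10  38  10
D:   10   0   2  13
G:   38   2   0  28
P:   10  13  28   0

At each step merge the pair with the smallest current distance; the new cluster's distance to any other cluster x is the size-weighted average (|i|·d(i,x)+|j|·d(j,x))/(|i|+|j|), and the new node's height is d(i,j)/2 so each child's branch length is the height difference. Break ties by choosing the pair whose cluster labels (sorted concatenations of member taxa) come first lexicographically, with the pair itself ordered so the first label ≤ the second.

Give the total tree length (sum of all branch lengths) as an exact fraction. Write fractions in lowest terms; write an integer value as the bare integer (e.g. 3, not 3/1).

113/4

iteration 1: select D,G (d=2); attach at lengths (1, 1); label the merged cluster DG
  updated: d(A,DG)=24, d(DG,P)=41/2
iteration 2: select A,P (d=10); attach at lengths (5, 5); label the merged cluster AP
  updated: d(AP,DG)=89/4
iteration 3: select AP,DG (d=89/4); attach at lengths (49/8, 81/8); label the merged cluster ADGP
final tree: ((A:5,P:5):49/8,(D:1,G:1):81/8)
total length: 113/4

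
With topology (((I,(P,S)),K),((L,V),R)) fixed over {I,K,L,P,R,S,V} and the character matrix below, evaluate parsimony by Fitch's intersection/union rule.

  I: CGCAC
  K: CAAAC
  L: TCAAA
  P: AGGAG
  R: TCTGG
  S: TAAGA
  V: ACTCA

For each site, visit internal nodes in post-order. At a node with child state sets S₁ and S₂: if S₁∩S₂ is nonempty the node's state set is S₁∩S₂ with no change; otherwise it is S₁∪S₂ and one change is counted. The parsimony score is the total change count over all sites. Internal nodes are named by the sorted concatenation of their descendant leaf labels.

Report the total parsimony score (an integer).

18

[col 0] PS: children P:{A}, S:{T} ∪→ {A,T}; cost 1
[col 0] IPS: children I:{C}, PS:{A,T} ∪→ {A,C,T}; cost 1
[col 0] IKPS: children IPS:{A,C,T}, K:{C} ∩→ {C}; cost 0
[col 0] LV: children L:{T}, V:{A} ∪→ {A,T}; cost 1
[col 0] LRV: children LV:{A,T}, R:{T} ∩→ {T}; cost 0
[col 0] IKLPRSV: children IKPS:{C}, LRV:{T} ∪→ {C,T}; cost 1
[col 1] PS: children P:{G}, S:{A} ∪→ {A,G}; cost 1
[col 1] IPS: children I:{G}, PS:{A,G} ∩→ {G}; cost 0
[col 1] IKPS: children IPS:{G}, K:{A} ∪→ {A,G}; cost 1
[col 1] LV: children L:{C}, V:{C} ∩→ {C}; cost 0
[col 1] LRV: children LV:{C}, R:{C} ∩→ {C}; cost 0
[col 1] IKLPRSV: children IKPS:{A,G}, LRV:{C} ∪→ {A,C,G}; cost 1
[col 2] PS: children P:{G}, S:{A} ∪→ {A,G}; cost 1
[col 2] IPS: children I:{C}, PS:{A,G} ∪→ {A,C,G}; cost 1
[col 2] IKPS: children IPS:{A,C,G}, K:{A} ∩→ {A}; cost 0
[col 2] LV: children L:{A}, V:{T} ∪→ {A,T}; cost 1
[col 2] LRV: children LV:{A,T}, R:{T} ∩→ {T}; cost 0
[col 2] IKLPRSV: children IKPS:{A}, LRV:{T} ∪→ {A,T}; cost 1
[col 3] PS: children P:{A}, S:{G} ∪→ {A,G}; cost 1
[col 3] IPS: children I:{A}, PS:{A,G} ∩→ {A}; cost 0
[col 3] IKPS: children IPS:{A}, K:{A} ∩→ {A}; cost 0
[col 3] LV: children L:{A}, V:{C} ∪→ {A,C}; cost 1
[col 3] LRV: children LV:{A,C}, R:{G} ∪→ {A,C,G}; cost 1
[col 3] IKLPRSV: children IKPS:{A}, LRV:{A,C,G} ∩→ {A}; cost 0
[col 4] PS: children P:{G}, S:{A} ∪→ {A,G}; cost 1
[col 4] IPS: children I:{C}, PS:{A,G} ∪→ {A,C,G}; cost 1
[col 4] IKPS: children IPS:{A,C,G}, K:{C} ∩→ {C}; cost 0
[col 4] LV: children L:{A}, V:{A} ∩→ {A}; cost 0
[col 4] LRV: children LV:{A}, R:{G} ∪→ {A,G}; cost 1
[col 4] IKLPRSV: children IKPS:{C}, LRV:{A,G} ∪→ {A,C,G}; cost 1
per-site changes: [4, 3, 4, 3, 4]; total = 18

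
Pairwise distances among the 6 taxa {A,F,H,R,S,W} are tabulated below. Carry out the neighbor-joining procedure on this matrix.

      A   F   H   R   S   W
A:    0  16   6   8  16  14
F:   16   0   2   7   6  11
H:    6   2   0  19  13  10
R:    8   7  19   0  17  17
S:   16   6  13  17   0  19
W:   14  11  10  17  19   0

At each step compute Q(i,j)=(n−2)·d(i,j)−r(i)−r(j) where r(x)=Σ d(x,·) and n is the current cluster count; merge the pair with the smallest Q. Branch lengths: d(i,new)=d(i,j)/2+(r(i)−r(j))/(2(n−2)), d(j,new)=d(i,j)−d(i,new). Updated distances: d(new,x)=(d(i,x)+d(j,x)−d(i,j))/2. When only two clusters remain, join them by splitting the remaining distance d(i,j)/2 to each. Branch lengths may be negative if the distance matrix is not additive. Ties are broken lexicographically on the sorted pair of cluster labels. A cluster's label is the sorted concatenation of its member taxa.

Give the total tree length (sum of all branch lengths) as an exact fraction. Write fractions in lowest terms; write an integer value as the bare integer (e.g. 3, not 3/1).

251/8

step 1: merge (A,R) at d=8, Q=-96; branch lengths A→3, R→5; new cluster AR
  updated: d(AR,F)=15/2, d(AR,H)=17/2, d(AR,S)=25/2, d(AR,W)=23/2
step 2: merge (F,S) at d=6, Q=-59; branch lengths F→-1, S→7; new cluster FS
  updated: d(AR,FS)=7, d(FS,H)=9/2, d(FS,W)=12
step 3: merge (AR,W) at d=23/2, Q=-75/2; branch lengths AR→33/8, W→59/8; new cluster ARW
  updated: d(ARW,FS)=15/4, d(ARW,H)=7/2
step 4: merge (ARW,FS) at d=15/4, Q=-47/4; branch lengths ARW→11/8, FS→19/8; new cluster AFRSW
  updated: d(AFRSW,H)=17/8
step 5: merge (AFRSW,H) at d=17/8; branch lengths AFRSW→17/16, H→17/16; new cluster AFHRSW
final tree: ((((A:3,R:5):33/8,W:59/8):11/8,(F:-1,S:7):19/8):17/16,H:17/16)
total length: 251/8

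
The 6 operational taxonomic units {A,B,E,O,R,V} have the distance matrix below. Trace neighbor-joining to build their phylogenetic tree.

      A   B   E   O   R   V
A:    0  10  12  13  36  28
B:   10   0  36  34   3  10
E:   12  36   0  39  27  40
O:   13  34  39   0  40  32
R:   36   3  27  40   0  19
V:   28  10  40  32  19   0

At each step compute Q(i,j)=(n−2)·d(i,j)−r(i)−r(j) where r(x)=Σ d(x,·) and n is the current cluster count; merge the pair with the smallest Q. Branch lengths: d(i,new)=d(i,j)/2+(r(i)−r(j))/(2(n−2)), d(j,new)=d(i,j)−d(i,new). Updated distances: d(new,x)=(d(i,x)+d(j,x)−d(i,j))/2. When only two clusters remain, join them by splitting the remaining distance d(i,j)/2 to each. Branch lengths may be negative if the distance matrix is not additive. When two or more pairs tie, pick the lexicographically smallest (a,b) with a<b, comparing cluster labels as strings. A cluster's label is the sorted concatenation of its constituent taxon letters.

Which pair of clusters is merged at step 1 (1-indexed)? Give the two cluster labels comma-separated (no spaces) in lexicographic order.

B,R

1. join B+R (d=3, Q=-206) ⇒ BR; edges |B|=-5/2, |R|=11/2
  updated: d(A,BR)=43/2, d(BR,E)=30, d(BR,O)=71/2, d(BR,V)=13
2. join BR+V (d=13, Q=-174) ⇒ BRV; edges |BR|=13/3, |V|=26/3
  updated: d(A,BRV)=73/4, d(BRV,E)=57/2, d(BRV,O)=109/4
3. join A+E (d=12, Q=-395/4) ⇒ AE; edges |A|=-49/16, |E|=241/16
  updated: d(AE,BRV)=139/8, d(AE,O)=20
4. join AE+BRV (d=139/8, Q=-517/8) ⇒ ABERV; edges |AE|=81/16, |BRV|=197/16
  updated: d(ABERV,O)=239/16
5. join ABERV+O (d=239/16) ⇒ ABEORV; edges |ABERV|=239/32, |O|=239/32
final tree: (((A:-49/16,E:241/16):81/16,((B:-5/2,R:11/2):13/3,V:26/3):197/16):239/32,O:239/32)
total length: 965/16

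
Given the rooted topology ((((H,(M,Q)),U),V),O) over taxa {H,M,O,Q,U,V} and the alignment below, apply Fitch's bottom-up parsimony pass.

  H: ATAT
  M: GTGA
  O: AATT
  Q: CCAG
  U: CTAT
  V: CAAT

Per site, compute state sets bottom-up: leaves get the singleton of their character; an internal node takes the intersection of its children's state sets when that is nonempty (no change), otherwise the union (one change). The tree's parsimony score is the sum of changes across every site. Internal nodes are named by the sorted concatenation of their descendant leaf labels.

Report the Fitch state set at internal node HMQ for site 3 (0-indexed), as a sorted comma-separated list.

site 0, node MQ: M={G} ∪ Q={C} → {C,G} (+1)
site 0, node HMQ: H={A} ∪ MQ={C,G} → {A,C,G} (+1)
site 0, node HMQU: HMQ={A,C,G} ∩ U={C} → {C} (+0)
site 0, node HMQUV: HMQU={C} ∩ V={C} → {C} (+0)
site 0, node HMOQUV: HMQUV={C} ∪ O={A} → {A,C} (+1)
site 1, node MQ: M={T} ∪ Q={C} → {C,T} (+1)
site 1, node HMQ: H={T} ∩ MQ={C,T} → {T} (+0)
site 1, node HMQU: HMQ={T} ∩ U={T} → {T} (+0)
site 1, node HMQUV: HMQU={T} ∪ V={A} → {A,T} (+1)
site 1, node HMOQUV: HMQUV={A,T} ∩ O={A} → {A} (+0)
site 2, node MQ: M={G} ∪ Q={A} → {A,G} (+1)
site 2, node HMQ: H={A} ∩ MQ={A,G} → {A} (+0)
site 2, node HMQU: HMQ={A} ∩ U={A} → {A} (+0)
site 2, node HMQUV: HMQU={A} ∩ V={A} → {A} (+0)
site 2, node HMOQUV: HMQUV={A} ∪ O={T} → {A,T} (+1)
site 3, node MQ: M={A} ∪ Q={G} → {A,G} (+1)
site 3, node HMQ: H={T} ∪ MQ={A,G} → {A,G,T} (+1)
site 3, node HMQU: HMQ={A,G,T} ∩ U={T} → {T} (+0)
site 3, node HMQUV: HMQU={T} ∩ V={T} → {T} (+0)
site 3, node HMOQUV: HMQUV={T} ∩ O={T} → {T} (+0)
per-site changes: [3, 2, 2, 2]; total = 9

A,G,T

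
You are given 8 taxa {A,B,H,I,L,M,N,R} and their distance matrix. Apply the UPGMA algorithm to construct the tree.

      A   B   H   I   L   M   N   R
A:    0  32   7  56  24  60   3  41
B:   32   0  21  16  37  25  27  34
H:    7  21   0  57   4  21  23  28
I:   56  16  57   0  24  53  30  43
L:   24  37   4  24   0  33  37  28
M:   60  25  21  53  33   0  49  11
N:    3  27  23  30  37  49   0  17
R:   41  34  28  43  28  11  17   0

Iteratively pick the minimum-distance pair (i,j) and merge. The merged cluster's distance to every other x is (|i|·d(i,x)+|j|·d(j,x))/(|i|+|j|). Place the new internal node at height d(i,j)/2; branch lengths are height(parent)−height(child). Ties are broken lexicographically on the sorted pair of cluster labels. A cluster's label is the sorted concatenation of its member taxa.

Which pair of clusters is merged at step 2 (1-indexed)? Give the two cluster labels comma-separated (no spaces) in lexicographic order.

H,L

step 1: merge (A,N) at d=3; branch lengths A→3/2, N→3/2; new cluster AN
  updated: d(AN,B)=59/2, d(AN,H)=15, d(AN,I)=43, d(AN,L)=61/2, d(AN,M)=109/2, d(AN,R)=29
step 2: merge (H,L) at d=4; branch lengths H→2, L→2; new cluster HL
  updated: d(AN,HL)=91/4, d(B,HL)=29, d(HL,I)=81/2, d(HL,M)=27, d(HL,R)=28
step 3: merge (M,R) at d=11; branch lengths M→11/2, R→11/2; new cluster MR
  updated: d(AN,MR)=167/4, d(B,MR)=59/2, d(HL,MR)=55/2, d(I,MR)=48
step 4: merge (B,I) at d=16; branch lengths B→8, I→8; new cluster BI
  updated: d(AN,BI)=145/4, d(BI,HL)=139/4, d(BI,MR)=155/4
step 5: merge (AN,HL) at d=91/4; branch lengths AN→79/8, HL→75/8; new cluster AHLN
  updated: d(AHLN,BI)=71/2, d(AHLN,MR)=277/8
step 6: merge (AHLN,MR) at d=277/8; branch lengths AHLN→95/16, MR→189/16; new cluster AHLMNR
  updated: d(AHLMNR,BI)=439/12
step 7: merge (AHLMNR,BI) at d=439/12; branch lengths AHLMNR→47/48, BI→247/24; new cluster ABHILMNR
final tree: ((((A:3/2,N:3/2):79/8,(H:2,L:2):75/8):95/16,(M:11/2,R:11/2):189/16):47/48,(B:8,I:8):247/24)
total length: 3949/48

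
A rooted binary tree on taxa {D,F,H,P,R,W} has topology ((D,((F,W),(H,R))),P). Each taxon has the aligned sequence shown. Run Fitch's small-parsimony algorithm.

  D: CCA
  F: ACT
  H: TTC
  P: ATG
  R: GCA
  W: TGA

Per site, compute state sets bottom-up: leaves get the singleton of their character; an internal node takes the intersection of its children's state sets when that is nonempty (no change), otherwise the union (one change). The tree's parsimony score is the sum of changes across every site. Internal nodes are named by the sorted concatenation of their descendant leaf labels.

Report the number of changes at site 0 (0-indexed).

FW@0: {A} ∪ {T} = {A,T} (union, +1)
HR@0: {T} ∪ {G} = {G,T} (union, +1)
FHRW@0: {A,T} ∩ {G,T} = {T} (intersection, +0)
DFHRW@0: {C} ∪ {T} = {C,T} (union, +1)
DFHPRW@0: {C,T} ∪ {A} = {A,C,T} (union, +1)
FW@1: {C} ∪ {G} = {C,G} (union, +1)
HR@1: {T} ∪ {C} = {C,T} (union, +1)
FHRW@1: {C,G} ∩ {C,T} = {C} (intersection, +0)
DFHRW@1: {C} ∩ {C} = {C} (intersection, +0)
DFHPRW@1: {C} ∪ {T} = {C,T} (union, +1)
FW@2: {T} ∪ {A} = {A,T} (union, +1)
HR@2: {C} ∪ {A} = {A,C} (union, +1)
FHRW@2: {A,T} ∩ {A,C} = {A} (intersection, +0)
DFHRW@2: {A} ∩ {A} = {A} (intersection, +0)
DFHPRW@2: {A} ∪ {G} = {A,G} (union, +1)
per-site changes: [4, 3, 3]; total = 10

4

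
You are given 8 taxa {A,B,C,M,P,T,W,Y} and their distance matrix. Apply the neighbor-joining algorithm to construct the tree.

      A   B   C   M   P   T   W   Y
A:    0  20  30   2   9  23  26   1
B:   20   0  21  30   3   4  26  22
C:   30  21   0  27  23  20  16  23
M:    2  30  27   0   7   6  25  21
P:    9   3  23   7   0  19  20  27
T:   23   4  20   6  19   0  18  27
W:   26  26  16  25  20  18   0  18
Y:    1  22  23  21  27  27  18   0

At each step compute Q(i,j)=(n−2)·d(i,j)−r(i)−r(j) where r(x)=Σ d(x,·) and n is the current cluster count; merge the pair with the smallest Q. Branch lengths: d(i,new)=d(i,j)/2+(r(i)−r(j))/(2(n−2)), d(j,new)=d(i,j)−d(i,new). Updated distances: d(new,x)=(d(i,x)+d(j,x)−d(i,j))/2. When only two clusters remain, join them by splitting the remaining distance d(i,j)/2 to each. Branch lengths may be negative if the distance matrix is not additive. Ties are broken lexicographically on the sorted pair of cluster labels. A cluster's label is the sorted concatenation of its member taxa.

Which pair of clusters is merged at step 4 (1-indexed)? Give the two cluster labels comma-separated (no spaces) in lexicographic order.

AY,M

iteration 1: select A,Y (d=1, Q=-244); attach at lengths (-11/6, 17/6); label the merged cluster AY
  updated: d(AY,B)=41/2, d(AY,C)=26, d(AY,M)=11, d(AY,P)=35/2, d(AY,T)=49/2, d(AY,W)=43/2
iteration 2: select C,W (d=16, Q=-359/2); attach at lengths (173/20, 147/20); label the merged cluster CW
  updated: d(AY,CW)=63/4, d(B,CW)=31/2, d(CW,M)=18, d(CW,P)=27/2, d(CW,T)=11
iteration 3: select B,T (d=4, Q=-243/2); attach at lengths (49/16, 15/16); label the merged cluster BT
  updated: d(AY,BT)=41/2, d(BT,CW)=45/4, d(BT,M)=16, d(BT,P)=9
iteration 4: select AY,M (d=11, Q=-335/4); attach at lengths (61/8, 27/8); label the merged cluster AMY
  updated: d(AMY,BT)=51/4, d(AMY,CW)=91/8, d(AMY,P)=27/4
iteration 5: select AMY,P (d=27/4, Q=-373/8); attach at lengths (121/32, 95/32); label the merged cluster AMPY
  updated: d(AMPY,BT)=15/2, d(AMPY,CW)=145/16
iteration 6: select AMPY,BT (d=15/2, Q=-445/16); attach at lengths (85/32, 155/32); label the merged cluster ABMPTY
  updated: d(ABMPTY,CW)=205/32
iteration 7: select ABMPTY,CW (d=205/32); attach at lengths (205/64, 205/64); label the merged cluster ABCMPTWY
final tree: (((((A:-11/6,Y:17/6):61/8,M:27/8):121/32,P:95/32):85/32,(B:49/16,T:15/16):155/32):205/64,(C:173/20,W:147/20):205/64)
total length: 1685/32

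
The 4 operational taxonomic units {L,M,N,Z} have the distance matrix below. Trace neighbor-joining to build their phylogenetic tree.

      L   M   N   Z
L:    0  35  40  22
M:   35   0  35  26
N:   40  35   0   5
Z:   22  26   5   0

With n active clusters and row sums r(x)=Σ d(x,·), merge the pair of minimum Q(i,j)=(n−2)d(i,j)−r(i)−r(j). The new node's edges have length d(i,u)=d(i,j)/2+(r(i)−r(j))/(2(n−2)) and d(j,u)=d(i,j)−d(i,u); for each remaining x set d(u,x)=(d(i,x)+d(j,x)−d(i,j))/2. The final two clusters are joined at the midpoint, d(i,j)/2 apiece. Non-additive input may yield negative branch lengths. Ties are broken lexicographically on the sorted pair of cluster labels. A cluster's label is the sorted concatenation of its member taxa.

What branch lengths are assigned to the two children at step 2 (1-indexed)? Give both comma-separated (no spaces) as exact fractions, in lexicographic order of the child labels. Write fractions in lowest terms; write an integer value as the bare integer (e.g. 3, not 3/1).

step 1: merge (L,M) at d=35, Q=-123; branch lengths L→71/4, M→69/4; new cluster LM
  updated: d(LM,N)=20, d(LM,Z)=13/2
step 2: merge (LM,N) at d=20, Q=-63/2; branch lengths LM→43/4, N→37/4; new cluster LMN
  updated: d(LMN,Z)=-17/4
step 3: merge (LMN,Z) at d=-17/4; branch lengths LMN→-17/8, Z→-17/8; new cluster LMNZ
final tree: (((L:71/4,M:69/4):43/4,N:37/4):-17/8,Z:-17/8)
total length: 203/4

43/4,37/4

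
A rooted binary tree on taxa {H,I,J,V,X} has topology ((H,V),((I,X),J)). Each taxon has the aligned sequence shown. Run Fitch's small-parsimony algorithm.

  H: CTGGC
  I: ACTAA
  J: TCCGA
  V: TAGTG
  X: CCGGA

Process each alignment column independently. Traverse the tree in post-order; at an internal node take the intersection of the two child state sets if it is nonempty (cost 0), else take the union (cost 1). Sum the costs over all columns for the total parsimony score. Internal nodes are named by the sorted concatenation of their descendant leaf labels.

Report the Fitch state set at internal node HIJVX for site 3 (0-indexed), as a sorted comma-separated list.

G

site 0, node HV: H={C} ∪ V={T} → {C,T} (+1)
site 0, node IX: I={A} ∪ X={C} → {A,C} (+1)
site 0, node IJX: IX={A,C} ∪ J={T} → {A,C,T} (+1)
site 0, node HIJVX: HV={C,T} ∩ IJX={A,C,T} → {C,T} (+0)
site 1, node HV: H={T} ∪ V={A} → {A,T} (+1)
site 1, node IX: I={C} ∩ X={C} → {C} (+0)
site 1, node IJX: IX={C} ∩ J={C} → {C} (+0)
site 1, node HIJVX: HV={A,T} ∪ IJX={C} → {A,C,T} (+1)
site 2, node HV: H={G} ∩ V={G} → {G} (+0)
site 2, node IX: I={T} ∪ X={G} → {G,T} (+1)
site 2, node IJX: IX={G,T} ∪ J={C} → {C,G,T} (+1)
site 2, node HIJVX: HV={G} ∩ IJX={C,G,T} → {G} (+0)
site 3, node HV: H={G} ∪ V={T} → {G,T} (+1)
site 3, node IX: I={A} ∪ X={G} → {A,G} (+1)
site 3, node IJX: IX={A,G} ∩ J={G} → {G} (+0)
site 3, node HIJVX: HV={G,T} ∩ IJX={G} → {G} (+0)
site 4, node HV: H={C} ∪ V={G} → {C,G} (+1)
site 4, node IX: I={A} ∩ X={A} → {A} (+0)
site 4, node IJX: IX={A} ∩ J={A} → {A} (+0)
site 4, node HIJVX: HV={C,G} ∪ IJX={A} → {A,C,G} (+1)
per-site changes: [3, 2, 2, 2, 2]; total = 11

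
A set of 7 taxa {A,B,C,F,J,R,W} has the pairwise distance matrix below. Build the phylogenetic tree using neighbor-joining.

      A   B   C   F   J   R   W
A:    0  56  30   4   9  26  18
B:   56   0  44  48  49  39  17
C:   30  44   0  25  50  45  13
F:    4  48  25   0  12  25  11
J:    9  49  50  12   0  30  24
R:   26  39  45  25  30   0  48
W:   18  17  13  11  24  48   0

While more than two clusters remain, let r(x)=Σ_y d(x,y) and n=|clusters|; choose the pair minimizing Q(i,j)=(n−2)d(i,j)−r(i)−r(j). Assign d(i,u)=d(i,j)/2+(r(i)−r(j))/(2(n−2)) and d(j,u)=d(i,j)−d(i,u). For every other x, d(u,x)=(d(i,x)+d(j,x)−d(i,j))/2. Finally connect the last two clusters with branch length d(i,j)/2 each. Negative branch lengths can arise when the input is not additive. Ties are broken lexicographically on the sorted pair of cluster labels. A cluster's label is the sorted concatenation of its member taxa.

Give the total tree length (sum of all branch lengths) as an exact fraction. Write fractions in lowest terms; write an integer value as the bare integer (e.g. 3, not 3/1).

2657/32

step 1: merge (B,W) at d=17, Q=-299; branch lengths B→207/10, W→-37/10; new cluster BW
  updated: d(A,BW)=57/2, d(BW,C)=20, d(BW,F)=21, d(BW,J)=28, d(BW,R)=35
step 2: merge (BW,C) at d=20, Q=-445/2; branch lengths BW→85/16, C→235/16; new cluster BCW
  updated: d(A,BCW)=77/4, d(BCW,F)=13, d(BCW,J)=29, d(BCW,R)=30
step 3: merge (BCW,R) at d=30, Q=-449/4; branch lengths BCW→281/24, R→439/24; new cluster BCRW
  updated: d(A,BCRW)=61/8, d(BCRW,F)=4, d(BCRW,J)=29/2
step 4: merge (A,J) at d=9, Q=-305/8; branch lengths A→25/32, J→263/32; new cluster AJ
  updated: d(AJ,BCRW)=105/16, d(AJ,F)=7/2
step 5: merge (AJ,BCRW) at d=105/16, Q=-225/16; branch lengths AJ→97/32, BCRW→113/32; new cluster ABCJRW
  updated: d(ABCJRW,F)=15/32
step 6: merge (ABCJRW,F) at d=15/32; branch lengths ABCJRW→15/64, F→15/64; new cluster ABCFJRW
final tree: (((A:25/32,J:263/32):97/32,(((B:207/10,W:-37/10):85/16,C:235/16):281/24,R:439/24):113/32):15/64,F:15/64)
total length: 2657/32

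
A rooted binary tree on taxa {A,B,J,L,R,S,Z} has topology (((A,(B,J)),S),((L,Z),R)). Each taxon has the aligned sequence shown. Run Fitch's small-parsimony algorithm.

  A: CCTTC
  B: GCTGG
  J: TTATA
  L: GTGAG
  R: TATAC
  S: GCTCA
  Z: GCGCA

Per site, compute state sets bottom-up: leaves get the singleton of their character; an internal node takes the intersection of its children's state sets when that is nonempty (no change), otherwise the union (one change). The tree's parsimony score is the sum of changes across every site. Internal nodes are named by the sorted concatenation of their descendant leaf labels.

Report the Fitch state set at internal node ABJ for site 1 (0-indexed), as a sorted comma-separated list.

BJ@0: {G} ∪ {T} = {G,T} (union, +1)
ABJ@0: {C} ∪ {G,T} = {C,G,T} (union, +1)
ABJS@0: {C,G,T} ∩ {G} = {G} (intersection, +0)
LZ@0: {G} ∩ {G} = {G} (intersection, +0)
LRZ@0: {G} ∪ {T} = {G,T} (union, +1)
ABJLRSZ@0: {G} ∩ {G,T} = {G} (intersection, +0)
BJ@1: {C} ∪ {T} = {C,T} (union, +1)
ABJ@1: {C} ∩ {C,T} = {C} (intersection, +0)
ABJS@1: {C} ∩ {C} = {C} (intersection, +0)
LZ@1: {T} ∪ {C} = {C,T} (union, +1)
LRZ@1: {C,T} ∪ {A} = {A,C,T} (union, +1)
ABJLRSZ@1: {C} ∩ {A,C,T} = {C} (intersection, +0)
BJ@2: {T} ∪ {A} = {A,T} (union, +1)
ABJ@2: {T} ∩ {A,T} = {T} (intersection, +0)
ABJS@2: {T} ∩ {T} = {T} (intersection, +0)
LZ@2: {G} ∩ {G} = {G} (intersection, +0)
LRZ@2: {G} ∪ {T} = {G,T} (union, +1)
ABJLRSZ@2: {T} ∩ {G,T} = {T} (intersection, +0)
BJ@3: {G} ∪ {T} = {G,T} (union, +1)
ABJ@3: {T} ∩ {G,T} = {T} (intersection, +0)
ABJS@3: {T} ∪ {C} = {C,T} (union, +1)
LZ@3: {A} ∪ {C} = {A,C} (union, +1)
LRZ@3: {A,C} ∩ {A} = {A} (intersection, +0)
ABJLRSZ@3: {C,T} ∪ {A} = {A,C,T} (union, +1)
BJ@4: {G} ∪ {A} = {A,G} (union, +1)
ABJ@4: {C} ∪ {A,G} = {A,C,G} (union, +1)
ABJS@4: {A,C,G} ∩ {A} = {A} (intersection, +0)
LZ@4: {G} ∪ {A} = {A,G} (union, +1)
LRZ@4: {A,G} ∪ {C} = {A,C,G} (union, +1)
ABJLRSZ@4: {A} ∩ {A,C,G} = {A} (intersection, +0)
per-site changes: [3, 3, 2, 4, 4]; total = 16

C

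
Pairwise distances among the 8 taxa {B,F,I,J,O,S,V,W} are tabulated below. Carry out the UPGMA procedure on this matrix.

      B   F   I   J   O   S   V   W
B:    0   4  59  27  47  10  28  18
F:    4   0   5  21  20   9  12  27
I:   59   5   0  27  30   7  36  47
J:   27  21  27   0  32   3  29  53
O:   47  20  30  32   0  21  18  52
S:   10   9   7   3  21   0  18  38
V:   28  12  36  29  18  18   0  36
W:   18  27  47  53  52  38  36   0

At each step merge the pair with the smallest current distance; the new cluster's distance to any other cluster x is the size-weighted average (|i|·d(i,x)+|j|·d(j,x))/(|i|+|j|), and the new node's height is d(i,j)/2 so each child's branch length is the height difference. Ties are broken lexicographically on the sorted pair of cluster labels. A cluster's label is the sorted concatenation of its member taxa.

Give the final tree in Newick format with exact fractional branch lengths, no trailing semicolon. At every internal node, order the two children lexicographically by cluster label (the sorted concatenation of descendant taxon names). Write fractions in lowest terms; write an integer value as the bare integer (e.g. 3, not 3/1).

step 1: merge (J,S) at d=3; branch lengths J→3/2, S→3/2; new cluster JS
  updated: d(B,JS)=37/2, d(F,JS)=15, d(I,JS)=17, d(JS,O)=53/2, d(JS,V)=47/2, d(JS,W)=91/2
step 2: merge (B,F) at d=4; branch lengths B→2, F→2; new cluster BF
  updated: d(BF,I)=32, d(BF,JS)=67/4, d(BF,O)=67/2, d(BF,V)=20, d(BF,W)=45/2
step 3: merge (BF,JS) at d=67/4; branch lengths BF→51/8, JS→55/8; new cluster BFJS
  updated: d(BFJS,I)=49/2, d(BFJS,O)=30, d(BFJS,V)=87/4, d(BFJS,W)=34
step 4: merge (O,V) at d=18; branch lengths O→9, V→9; new cluster OV
  updated: d(BFJS,OV)=207/8, d(I,OV)=33, d(OV,W)=44
step 5: merge (BFJS,I) at d=49/2; branch lengths BFJS→31/8, I→49/4; new cluster BFIJS
  updated: d(BFIJS,OV)=273/10, d(BFIJS,W)=183/5
step 6: merge (BFIJS,OV) at d=273/10; branch lengths BFIJS→7/5, OV→93/20; new cluster BFIJOSV
  updated: d(BFIJOSV,W)=271/7
step 7: merge (BFIJOSV,W) at d=271/7; branch lengths BFIJOSV→799/140, W→271/14; new cluster BFIJOSVW
final tree: (((((B:2,F:2):51/8,(J:3/2,S:3/2):55/8):31/8,I:49/4):7/5,(O:9,V:9):93/20):799/140,W:271/14)
total length: 23937/280

(((((B:2,F:2):51/8,(J:3/2,S:3/2):55/8):31/8,I:49/4):7/5,(O:9,V:9):93/20):799/140,W:271/14)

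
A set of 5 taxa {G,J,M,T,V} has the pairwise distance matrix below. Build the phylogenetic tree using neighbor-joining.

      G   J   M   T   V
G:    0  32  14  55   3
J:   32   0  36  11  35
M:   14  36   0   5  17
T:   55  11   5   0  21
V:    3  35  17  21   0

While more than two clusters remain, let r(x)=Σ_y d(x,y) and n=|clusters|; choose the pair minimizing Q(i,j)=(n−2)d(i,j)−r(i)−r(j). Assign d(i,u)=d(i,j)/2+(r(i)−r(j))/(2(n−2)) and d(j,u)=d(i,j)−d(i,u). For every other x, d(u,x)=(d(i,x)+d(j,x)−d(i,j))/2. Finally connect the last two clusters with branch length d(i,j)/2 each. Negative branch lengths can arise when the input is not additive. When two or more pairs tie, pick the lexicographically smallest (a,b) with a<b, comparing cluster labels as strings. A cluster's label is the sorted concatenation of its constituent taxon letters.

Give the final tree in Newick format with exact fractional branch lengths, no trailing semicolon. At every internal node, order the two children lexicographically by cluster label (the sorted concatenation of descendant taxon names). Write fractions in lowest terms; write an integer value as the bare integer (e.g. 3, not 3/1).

(((G:37/8,V:-13/8):111/8,(J:55/6,T:11/6):119/8):1/16,M:1/16)

1. join J+T (d=11, Q=-173) ⇒ JT; edges |J|=55/6, |T|=11/6
  updated: d(G,JT)=38, d(JT,M)=15, d(JT,V)=45/2
2. join G+V (d=3, Q=-183/2) ⇒ GV; edges |G|=37/8, |V|=-13/8
  updated: d(GV,JT)=115/4, d(GV,M)=14
3. join GV+JT (d=115/4, Q=-231/4) ⇒ GJTV; edges |GV|=111/8, |JT|=119/8
  updated: d(GJTV,M)=1/8
4. join GJTV+M (d=1/8) ⇒ GJMTV; edges |GJTV|=1/16, |M|=1/16
final tree: (((G:37/8,V:-13/8):111/8,(J:55/6,T:11/6):119/8):1/16,M:1/16)
total length: 343/8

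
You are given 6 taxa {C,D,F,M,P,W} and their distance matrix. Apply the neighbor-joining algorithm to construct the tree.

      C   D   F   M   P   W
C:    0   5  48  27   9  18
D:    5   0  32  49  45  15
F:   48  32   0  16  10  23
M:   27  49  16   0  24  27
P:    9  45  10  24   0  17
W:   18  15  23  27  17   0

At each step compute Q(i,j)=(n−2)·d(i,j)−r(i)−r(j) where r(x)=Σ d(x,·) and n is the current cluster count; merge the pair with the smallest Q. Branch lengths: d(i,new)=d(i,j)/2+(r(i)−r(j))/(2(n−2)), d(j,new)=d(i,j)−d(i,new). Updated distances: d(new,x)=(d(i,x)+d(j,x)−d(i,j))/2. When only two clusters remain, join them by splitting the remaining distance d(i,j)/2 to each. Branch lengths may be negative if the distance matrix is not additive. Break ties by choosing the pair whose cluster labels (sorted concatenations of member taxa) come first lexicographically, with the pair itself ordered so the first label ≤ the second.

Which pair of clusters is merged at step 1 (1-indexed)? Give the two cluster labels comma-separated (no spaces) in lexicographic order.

step 1: merge (C,D) at d=5, Q=-233; branch lengths C→-19/8, D→59/8; new cluster CD
  updated: d(CD,F)=75/2, d(CD,M)=71/2, d(CD,P)=49/2, d(CD,W)=14
step 2: merge (CD,W) at d=14, Q=-301/2; branch lengths CD→145/12, W→23/12; new cluster CDW
  updated: d(CDW,F)=93/4, d(CDW,M)=97/4, d(CDW,P)=55/4
step 3: merge (CDW,P) at d=55/4, Q=-163/2; branch lengths CDW→41/4, P→7/2; new cluster CDPW
  updated: d(CDPW,F)=39/4, d(CDPW,M)=69/4
step 4: merge (CDPW,F) at d=39/4, Q=-43; branch lengths CDPW→11/2, F→17/4; new cluster CDFPW
  updated: d(CDFPW,M)=47/4
step 5: merge (CDFPW,M) at d=47/4; branch lengths CDFPW→47/8, M→47/8; new cluster CDFMPW
final tree: (((((C:-19/8,D:59/8):145/12,W:23/12):41/4,P:7/2):11/2,F:17/4):47/8,M:47/8)
total length: 217/4

C,D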